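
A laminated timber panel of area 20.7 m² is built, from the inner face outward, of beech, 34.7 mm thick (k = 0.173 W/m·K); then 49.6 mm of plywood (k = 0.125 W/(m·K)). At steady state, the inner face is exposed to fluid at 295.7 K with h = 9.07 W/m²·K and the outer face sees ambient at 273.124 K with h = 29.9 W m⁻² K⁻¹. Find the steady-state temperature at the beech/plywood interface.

T = 286.2 K

Resistance network (inner→outer):
  R_conv,in = 1/(hA) = 1/(9.07·20.7) = 0.005326 K/W
  R_beech = L/(kA) = 0.0347/(0.173·20.7) = 0.009690 K/W
  R_plywood = L/(kA) = 0.0496/(0.125·20.7) = 0.01917 K/W
  R_conv,out = 1/(hA) = 1/(29.9·20.7) = 0.001616 K/W
ΣR = 0.005326 + 0.009690 + 0.01917 + 0.001616 = 0.03580 K/W
Q = ΔT/ΣR = (295.7 K − 273.124 K)/0.03580 = 630.6 W
From the inner boundary to the beech/plywood interface, ΣR_partial = 0.01502 K/W.
T_interface = T_in − Q·ΣR_partial = 295.7 K − (630.6)(0.01502) = 286.2 K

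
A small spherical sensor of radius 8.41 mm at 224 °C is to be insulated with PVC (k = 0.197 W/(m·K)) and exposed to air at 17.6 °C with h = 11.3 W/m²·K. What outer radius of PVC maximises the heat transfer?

r_cr = 3.49 cm

For a sphere, r_cr = 2k_ins/h = 2·0.197/11.3 = 0.0349 m = 3.49 cm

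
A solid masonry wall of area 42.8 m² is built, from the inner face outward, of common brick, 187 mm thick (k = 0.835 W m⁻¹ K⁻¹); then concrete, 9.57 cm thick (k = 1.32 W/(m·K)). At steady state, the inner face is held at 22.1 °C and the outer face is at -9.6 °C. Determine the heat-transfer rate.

Treat each layer as a resistance in series:
  R_common brick = L/(kA) = 0.187/(0.835·42.8) = 0.005233 K/W
  R_concrete = L/(kA) = 0.0957/(1.32·42.8) = 0.001694 K/W
ΣR = 0.005233 + 0.001694 = 0.006927 K/W
Q = ΔT/ΣR = (22.1 °C − -9.6 °C)/0.006927 = 4580 W

Q = 4.58 kW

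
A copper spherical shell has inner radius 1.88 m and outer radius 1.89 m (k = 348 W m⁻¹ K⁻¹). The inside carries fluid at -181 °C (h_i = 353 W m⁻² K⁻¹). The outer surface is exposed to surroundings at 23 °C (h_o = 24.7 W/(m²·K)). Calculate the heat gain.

Q = 211 kW

Treat each layer as a resistance in series:
  R_conv,in = 1/(4πr²h) = 1/(4π·1.88²·353) = 6.378×10^-5 K/W
  R_copper = (1/1.88 − 1/1.89)/(4πk) = 0.002814/(4π·348) = 6.436×10^-7 K/W
  R_conv,out = 1/(4πr²h) = 1/(4π·1.89²·24.7) = 9.019×10^-4 K/W
ΣR = 6.378×10^-5 + 6.436×10^-7 + 9.019×10^-4 = 9.663×10^-4 K/W
Q = ΔT/ΣR = (-181 °C − 23 °C)/9.663×10^-4 = -2.11×10^5 W
(Negative Q ⇒ heat flows inward; heat gain = 2.11×10^5 W.)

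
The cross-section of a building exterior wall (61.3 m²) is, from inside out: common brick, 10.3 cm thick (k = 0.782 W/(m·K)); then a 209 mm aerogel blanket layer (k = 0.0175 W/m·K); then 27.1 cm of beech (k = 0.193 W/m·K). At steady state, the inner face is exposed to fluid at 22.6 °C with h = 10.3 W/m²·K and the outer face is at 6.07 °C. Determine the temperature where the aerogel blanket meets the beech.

T = 7.78 °C

Resistance network (inner→outer):
  R_conv,in = 1/(hA) = 1/(10.3·61.3) = 0.001584 K/W
  R_common brick = L/(kA) = 0.103/(0.782·61.3) = 0.002149 K/W
  R_aerogel blanket = L/(kA) = 0.209/(0.0175·61.3) = 0.1948 K/W
  R_beech = L/(kA) = 0.271/(0.193·61.3) = 0.02291 K/W
ΣR = 0.001584 + 0.002149 + 0.1948 + 0.02291 = 0.2214 K/W
Q = ΔT/ΣR = (22.6 °C − 6.07 °C)/0.2214 = 74.66 W
From the inner boundary to the aerogel blanket/beech interface, ΣR_partial = 0.1985 K/W.
T_interface = T_in − Q·ΣR_partial = 22.6 °C − (74.66)(0.1985) = 7.78 °C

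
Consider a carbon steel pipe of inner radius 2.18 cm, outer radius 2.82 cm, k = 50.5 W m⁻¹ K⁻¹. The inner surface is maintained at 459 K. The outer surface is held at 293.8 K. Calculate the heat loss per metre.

Q' = 204 kW/m

Q' = 2πk·ΔT/ln(r₂/r₁) = 2π × 50.5 × 165.2 / ln(0.0282/0.0218) = 2.04×10^5 W/m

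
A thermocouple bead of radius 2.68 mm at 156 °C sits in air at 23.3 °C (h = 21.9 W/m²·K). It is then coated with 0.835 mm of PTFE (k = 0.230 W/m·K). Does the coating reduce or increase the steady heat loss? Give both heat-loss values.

increases: 0.262 → 0.409 W

Critical radius for a sphere: r_cr = 2k/h = 0.0210 m = 2.10 cm.
Outer radius after coating: r₂ = 0.00268 + 8.35×10^-4 = 0.003515 m.
Since r₁ < r_cr and r₂ ≤ r_cr, the coating moves toward the maximum at r_cr — heat loss rises.
Bare: R = 1/(4πr₁²h) = 505.9 K/W; Q = 132.7/505.9 = 0.262 W.
Coated: R = R_cond + R_conv = 324.8 K/W; Q = 132.7/324.8 = 0.409 W.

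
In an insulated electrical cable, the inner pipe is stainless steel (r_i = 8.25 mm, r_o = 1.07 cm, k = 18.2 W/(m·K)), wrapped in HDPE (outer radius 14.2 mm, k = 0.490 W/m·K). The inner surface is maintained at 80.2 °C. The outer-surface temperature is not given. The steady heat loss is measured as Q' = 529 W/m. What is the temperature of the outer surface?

T_out = 30.4 °C

Sum the resistances:
  R'_stainless steel = ln(0.0107/0.00825)/(2πk) = 0.2600/(2π·18.2) = 0.002274 m·K/W
  R'_HDPE = ln(0.0142/0.0107)/(2πk) = 0.2830/(2π·0.490) = 0.09192 m·K/W
ΣR = 0.09419 m·K/W
ΔT = Q'·ΣR = 529 × 0.09419 = 49.83 K
Heat flows outward, so T_out = T_in − ΔT = 80.2 − 49.83 = 30.4 °C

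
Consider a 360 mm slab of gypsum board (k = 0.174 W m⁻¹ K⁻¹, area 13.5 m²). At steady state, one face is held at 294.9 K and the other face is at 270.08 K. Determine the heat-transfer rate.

Q = kA·ΔT/L = 0.174 × 13.5 × |294.9 K − 270.08 K| / 0.360 = 162 W

Q = 162 W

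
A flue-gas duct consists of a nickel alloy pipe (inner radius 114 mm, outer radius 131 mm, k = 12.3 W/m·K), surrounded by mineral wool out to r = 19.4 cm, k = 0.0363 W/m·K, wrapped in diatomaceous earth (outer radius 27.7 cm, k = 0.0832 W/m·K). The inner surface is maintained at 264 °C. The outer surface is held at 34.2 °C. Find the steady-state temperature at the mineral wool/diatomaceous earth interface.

Treat each layer as a resistance in series:
  R'_nickel alloy = ln(0.131/0.114)/(2πk) = 0.1390/(2π·12.3) = 0.001799 m·K/W
  R'_mineral wool = ln(0.194/0.131)/(2πk) = 0.3927/(2π·0.0363) = 1.722 m·K/W
  R'_diatomaceous earth = ln(0.277/0.194)/(2πk) = 0.3562/(2π·0.0832) = 0.6813 m·K/W
ΣR = 0.001799 + 1.722 + 0.6813 = 2.405 m·K/W
Q' = ΔT/ΣR = (264 °C − 34.2 °C)/2.405 = 95.55 W/m
From the inner boundary to the mineral wool/diatomaceous earth interface, ΣR_partial = 1.724 m·K/W.
T_interface = T_in − Q'·ΣR_partial = 264 °C − (95.55)(1.724) = 99.3 °C

T = 99.3 °C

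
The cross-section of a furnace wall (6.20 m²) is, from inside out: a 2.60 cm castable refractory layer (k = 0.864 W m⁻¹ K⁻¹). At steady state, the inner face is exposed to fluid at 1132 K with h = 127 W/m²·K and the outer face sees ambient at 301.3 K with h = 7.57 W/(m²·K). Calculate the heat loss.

Q = 30.3 kW

Resistance network (inner→outer):
  R_conv,in = 1/(hA) = 1/(127·6.20) = 0.001270 K/W
  R_castable refractory = L/(kA) = 0.0260/(0.864·6.20) = 0.004854 K/W
  R_conv,out = 1/(hA) = 1/(7.57·6.20) = 0.02131 K/W
ΣR = 0.001270 + 0.004854 + 0.02131 = 0.02743 K/W
Q = ΔT/ΣR = (1132 K − 301.3 K)/0.02743 = 30300 W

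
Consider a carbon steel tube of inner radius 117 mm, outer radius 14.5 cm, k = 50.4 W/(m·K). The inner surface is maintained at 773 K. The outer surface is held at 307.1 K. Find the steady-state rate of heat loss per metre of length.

Q' = 6.88×10^5 W/m

Q' = 2πk·ΔT/ln(r₂/r₁) = 2π × 50.4 × 465.9 / ln(0.145/0.117) = 6.88×10^5 W/m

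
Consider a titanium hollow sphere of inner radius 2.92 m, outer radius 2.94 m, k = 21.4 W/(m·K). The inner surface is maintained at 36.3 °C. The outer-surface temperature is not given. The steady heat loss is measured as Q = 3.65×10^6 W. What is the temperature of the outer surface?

Sum the resistances:
  R_titanium = (1/2.92 − 1/2.94)/(4πk) = 0.002330/(4π·21.4) = 8.663×10^-6 K/W
ΣR = 8.663×10^-6 K/W
ΔT = Q·ΣR = 3.65×10^6 × 8.663×10^-6 = 31.62 K
Heat flows outward, so T_out = T_in − ΔT = 36.3 − 31.62 = 4.68 °C

T_out = 4.68 °C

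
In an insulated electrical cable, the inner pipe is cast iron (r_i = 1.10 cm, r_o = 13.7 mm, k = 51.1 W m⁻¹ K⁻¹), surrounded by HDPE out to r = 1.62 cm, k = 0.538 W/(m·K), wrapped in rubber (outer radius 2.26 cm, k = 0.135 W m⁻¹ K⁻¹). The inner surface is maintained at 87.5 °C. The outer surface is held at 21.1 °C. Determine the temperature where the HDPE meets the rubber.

T = 80.0 °C

Treat each layer as a resistance in series:
  R'_cast iron = ln(0.0137/0.0110)/(2πk) = 0.2195/(2π·51.1) = 6.837×10^-4 m·K/W
  R'_HDPE = ln(0.0162/0.0137)/(2πk) = 0.1676/(2π·0.538) = 0.04959 m·K/W
  R'_rubber = ln(0.0226/0.0162)/(2πk) = 0.3329/(2π·0.135) = 0.3925 m·K/W
ΣR = 6.837×10^-4 + 0.04959 + 0.3925 = 0.4428 m·K/W
Q' = ΔT/ΣR = (87.5 °C − 21.1 °C)/0.4428 = 150.0 W/m
From the inner boundary to the HDPE/rubber interface, ΣR_partial = 0.05027 m·K/W.
T_interface = T_in − Q'·ΣR_partial = 87.5 °C − (150.0)(0.05027) = 80.0 °C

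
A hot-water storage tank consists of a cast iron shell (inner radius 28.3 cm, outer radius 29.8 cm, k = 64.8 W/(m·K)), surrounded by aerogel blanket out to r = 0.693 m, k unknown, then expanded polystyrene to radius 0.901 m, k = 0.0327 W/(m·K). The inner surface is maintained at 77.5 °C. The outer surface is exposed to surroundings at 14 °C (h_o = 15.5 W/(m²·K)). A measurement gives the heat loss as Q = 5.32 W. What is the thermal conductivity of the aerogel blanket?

ΣR = ΔT/Q = |77.5 − 14|/5.32 = 11.94 K/W
Known resistances:
  R_cast iron = (1/0.283 − 1/0.298)/(4πk) = 0.1779/(4π·64.8) = 2.184×10^-4 K/W
  R_expanded polystyrene = (1/0.693 − 1/0.901)/(4πk) = 0.3331/(4π·0.0327) = 0.8107 K/W
  R_conv,out = 1/(4πr²h) = 1/(4π·0.901²·15.5) = 0.006324 K/W
R_aerogel blanket = ΣR − ΣR_known = 11.94 − 0.8172 = 11.12 K/W
(1/r₁−1/r₂)/(4πk) = 11.12 ⇒ k = 1.913/(4π·11.12) = 0.0137 W/m·K

k = 0.0137 W/m·K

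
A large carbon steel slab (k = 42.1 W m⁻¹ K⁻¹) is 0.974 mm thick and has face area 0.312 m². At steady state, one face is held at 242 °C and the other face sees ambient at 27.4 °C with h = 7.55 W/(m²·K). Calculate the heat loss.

Q = 505 W

Treat each layer as a resistance in series:
  R_carbon steel = L/(kA) = 9.74×10^-4/(42.1·0.312) = 7.415×10^-5 K/W
  R_conv,out = 1/(hA) = 1/(7.55·0.312) = 0.4245 K/W
ΣR = 7.415×10^-5 + 0.4245 = 0.4246 K/W
Q = ΔT/ΣR = (242 °C − 27.4 °C)/0.4246 = 505 W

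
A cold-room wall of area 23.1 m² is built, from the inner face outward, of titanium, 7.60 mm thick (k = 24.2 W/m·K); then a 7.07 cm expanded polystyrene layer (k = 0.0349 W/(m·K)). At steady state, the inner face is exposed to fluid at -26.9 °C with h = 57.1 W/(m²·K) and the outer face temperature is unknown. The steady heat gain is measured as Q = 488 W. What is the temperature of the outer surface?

Series resistances:
  R_conv,in = 1/(hA) = 1/(57.1·23.1) = 7.581×10^-4 K/W
  R_titanium = L/(kA) = 0.00760/(24.2·23.1) = 1.360×10^-5 K/W
  R_expanded polystyrene = L/(kA) = 0.0707/(0.0349·23.1) = 0.08770 K/W
ΣR = 0.08847 K/W
ΔT = Q·ΣR = 488 × 0.08847 = 43.17 K
Heat flows inward, so T_out = T_in + ΔT = -26.9 + 43.17 = 16.3 °C

T_out = 16.3 °C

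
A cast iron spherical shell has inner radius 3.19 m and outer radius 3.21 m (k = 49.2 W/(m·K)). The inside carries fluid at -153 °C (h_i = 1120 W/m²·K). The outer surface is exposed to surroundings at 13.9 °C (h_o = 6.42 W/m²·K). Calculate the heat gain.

Resistance network (inner→outer):
  R_conv,in = 1/(4πr²h) = 1/(4π·3.19²·1120) = 6.982×10^-6 K/W
  R_cast iron = (1/3.19 − 1/3.21)/(4πk) = 0.001953/(4π·49.2) = 3.159×10^-6 K/W
  R_conv,out = 1/(4πr²h) = 1/(4π·3.21²·6.42) = 0.001203 K/W
ΣR = 6.982×10^-6 + 3.159×10^-6 + 0.001203 = 0.001213 K/W
Q = ΔT/ΣR = (-153 °C − 13.9 °C)/0.001213 = -1.38×10^5 W
(Negative Q ⇒ heat flows inward; heat gain = 1.38×10^5 W.)

Q = 138 kW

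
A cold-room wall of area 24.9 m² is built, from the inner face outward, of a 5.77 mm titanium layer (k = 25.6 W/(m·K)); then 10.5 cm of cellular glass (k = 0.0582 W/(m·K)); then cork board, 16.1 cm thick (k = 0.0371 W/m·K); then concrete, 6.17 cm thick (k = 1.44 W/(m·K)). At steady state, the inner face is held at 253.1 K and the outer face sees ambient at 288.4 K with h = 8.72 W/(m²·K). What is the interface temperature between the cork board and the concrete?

Treat each layer as a resistance in series:
  R_titanium = L/(kA) = 0.00577/(25.6·24.9) = 9.052×10^-6 K/W
  R_cellular glass = L/(kA) = 0.105/(0.0582·24.9) = 0.07245 K/W
  R_cork board = L/(kA) = 0.161/(0.0371·24.9) = 0.1743 K/W
  R_concrete = L/(kA) = 0.0617/(1.44·24.9) = 0.001721 K/W
  R_conv,out = 1/(hA) = 1/(8.72·24.9) = 0.004606 K/W
ΣR = 9.052×10^-6 + 0.07245 + 0.1743 + 0.001721 + 0.004606 = 0.2531 K/W
Q = ΔT/ΣR = (253.1 K − 288.4 K)/0.2531 = -139.5 W
From the inner boundary to the cork board/concrete interface, ΣR_partial = 0.2468 K/W.
T_interface = T_in − Q·ΣR_partial = 253.1 K − (-139.5)(0.2468) = 287.5 K

T = 287.5 K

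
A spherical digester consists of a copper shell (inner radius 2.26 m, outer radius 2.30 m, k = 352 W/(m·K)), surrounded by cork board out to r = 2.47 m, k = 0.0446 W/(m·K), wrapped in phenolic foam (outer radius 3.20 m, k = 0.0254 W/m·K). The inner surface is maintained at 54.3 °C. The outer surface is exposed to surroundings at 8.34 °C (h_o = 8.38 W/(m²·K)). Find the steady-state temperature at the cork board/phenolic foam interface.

T = 47.2 °C

Treat each layer as a resistance in series:
  R_copper = (1/2.26 − 1/2.30)/(4πk) = 0.007695/(4π·352) = 1.740×10^-6 K/W
  R_cork board = (1/2.30 − 1/2.47)/(4πk) = 0.02992/(4π·0.0446) = 0.05339 K/W
  R_phenolic foam = (1/2.47 − 1/3.20)/(4πk) = 0.09236/(4π·0.0254) = 0.2894 K/W
  R_conv,out = 1/(4πr²h) = 1/(4π·3.20²·8.38) = 9.274×10^-4 K/W
ΣR = 1.740×10^-6 + 0.05339 + 0.2894 + 9.274×10^-4 = 0.3437 K/W
Q = ΔT/ΣR = (54.3 °C − 8.34 °C)/0.3437 = 133.7 W
From the inner boundary to the cork board/phenolic foam interface, ΣR_partial = 0.05339 K/W.
T_interface = T_in − Q·ΣR_partial = 54.3 °C − (133.7)(0.05339) = 47.2 °C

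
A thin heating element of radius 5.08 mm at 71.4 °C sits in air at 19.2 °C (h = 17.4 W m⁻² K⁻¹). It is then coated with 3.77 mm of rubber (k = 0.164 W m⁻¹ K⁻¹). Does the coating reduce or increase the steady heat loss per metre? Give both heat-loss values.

Critical radius for a cylinder: r_cr = k/h = 0.00943 m = 0.943 cm.
Outer radius after coating: r₂ = 0.00508 + 0.00377 = 0.00885 m.
Since r₁ < r_cr and r₂ ≤ r_cr, the coating moves toward the maximum at r_cr — heat loss rises.
Bare: R = 1/(2πr₁h) = 1.801 m·K/W; Q = 52.2/1.801 = 29.0 W/m.
Coated: R = R_cond + R_conv = 1.572 m·K/W; Q = 52.2/1.572 = 33.2 W/m.

increases: 29.0 → 33.2 W/m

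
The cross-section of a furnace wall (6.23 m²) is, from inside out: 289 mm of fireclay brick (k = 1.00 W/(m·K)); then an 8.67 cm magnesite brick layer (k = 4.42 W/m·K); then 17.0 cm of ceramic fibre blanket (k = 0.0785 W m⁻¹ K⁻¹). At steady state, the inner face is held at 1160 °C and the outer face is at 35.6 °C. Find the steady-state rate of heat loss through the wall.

Series thermal resistances, inner to outer:
  R_fireclay brick = L/(kA) = 0.289/(1.00·6.23) = 0.04639 K/W
  R_magnesite brick = L/(kA) = 0.0867/(4.42·6.23) = 0.003149 K/W
  R_ceramic fibre blanket = L/(kA) = 0.170/(0.0785·6.23) = 0.3476 K/W
ΣR = 0.04639 + 0.003149 + 0.3476 = 0.3971 K/W
Q = ΔT/ΣR = (1160 °C − 35.6 °C)/0.3971 = 2830 W

Q = 2.83 kW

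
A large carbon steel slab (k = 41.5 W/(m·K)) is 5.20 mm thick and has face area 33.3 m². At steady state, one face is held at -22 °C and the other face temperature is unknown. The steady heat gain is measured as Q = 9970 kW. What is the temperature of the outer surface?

Sum the resistances:
  R_carbon steel = L/(kA) = 0.00520/(41.5·33.3) = 3.763×10^-6 K/W
ΣR = 3.763×10^-6 K/W
ΔT = Q·ΣR = 9.97×10^6 × 3.763×10^-6 = 37.52 K
Heat flows inward, so T_out = T_in + ΔT = -22 + 37.52 = 15.5 °C

T_out = 15.5 °C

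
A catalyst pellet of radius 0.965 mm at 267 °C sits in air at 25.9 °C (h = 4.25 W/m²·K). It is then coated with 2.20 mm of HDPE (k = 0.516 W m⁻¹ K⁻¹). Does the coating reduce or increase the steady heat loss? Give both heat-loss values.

increases: 0.0120 → 0.122 W

Critical radius for a sphere: r_cr = 2k/h = 0.243 m = 24.3 cm.
Outer radius after coating: r₂ = 9.65×10^-4 + 0.00220 = 0.003165 m.
Since r₁ < r_cr and r₂ ≤ r_cr, the coating moves toward the maximum at r_cr — heat loss rises.
Bare: R = 1/(4πr₁²h) = 20110 K/W; Q = 241.1/20110 = 0.0120 W.
Coated: R = R_cond + R_conv = 1980 K/W; Q = 241.1/1980 = 0.122 W.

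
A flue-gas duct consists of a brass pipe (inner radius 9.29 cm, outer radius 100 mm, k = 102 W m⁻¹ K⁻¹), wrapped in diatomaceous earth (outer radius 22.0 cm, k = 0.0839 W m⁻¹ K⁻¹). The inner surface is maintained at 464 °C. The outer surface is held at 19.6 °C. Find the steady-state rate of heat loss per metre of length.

Resistance network (inner→outer):
  R'_brass = ln(0.100/0.0929)/(2πk) = 0.07365/(2π·102) = 1.149×10^-4 m·K/W
  R'_diatomaceous earth = ln(0.220/0.100)/(2πk) = 0.7885/(2π·0.0839) = 1.496 m·K/W
ΣR = 1.149×10^-4 + 1.496 = 1.496 m·K/W
Q' = ΔT/ΣR = (464 °C − 19.6 °C)/1.496 = 297 W/m

Q' = 297 W/m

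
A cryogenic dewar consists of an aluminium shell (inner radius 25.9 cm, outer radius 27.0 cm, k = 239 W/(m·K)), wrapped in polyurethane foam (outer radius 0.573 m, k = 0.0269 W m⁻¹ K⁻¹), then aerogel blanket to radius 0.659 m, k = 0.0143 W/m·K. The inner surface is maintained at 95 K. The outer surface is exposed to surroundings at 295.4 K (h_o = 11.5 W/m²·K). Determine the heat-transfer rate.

Q = 28.3 W

Series thermal resistances, inner to outer:
  R_aluminium = (1/0.259 − 1/0.270)/(4πk) = 0.1573/(4π·239) = 5.237×10^-5 K/W
  R_polyurethane foam = (1/0.270 − 1/0.573)/(4πk) = 1.959/(4π·0.0269) = 5.794 K/W
  R_aerogel blanket = (1/0.573 − 1/0.659)/(4πk) = 0.2278/(4π·0.0143) = 1.267 K/W
  R_conv,out = 1/(4πr²h) = 1/(4π·0.659²·11.5) = 0.01593 K/W
ΣR = 5.237×10^-5 + 5.794 + 1.267 + 0.01593 = 7.077 K/W
Q = ΔT/ΣR = (95 K − 295.4 K)/7.077 = -28.3 W
(Negative Q ⇒ heat flows inward; heat gain = 28.3 W.)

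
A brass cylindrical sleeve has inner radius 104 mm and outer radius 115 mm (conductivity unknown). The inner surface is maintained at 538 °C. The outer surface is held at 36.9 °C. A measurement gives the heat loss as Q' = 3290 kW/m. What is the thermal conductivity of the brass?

k = 105 W/m·K

ΣR = ΔT/Q' = |538 − 36.9|/3.29×10^6 = 1.523×10^-4 m·K/W
ln(r₂/r₁)/(2πk) = 1.523×10^-4 ⇒ k = 0.1005/(2π·1.523×10^-4) = 105 W/m·K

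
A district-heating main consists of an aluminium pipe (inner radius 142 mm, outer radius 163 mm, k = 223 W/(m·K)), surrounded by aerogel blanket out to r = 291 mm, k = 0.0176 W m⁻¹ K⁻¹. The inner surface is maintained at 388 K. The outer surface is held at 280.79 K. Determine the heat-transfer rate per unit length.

Q' = 20.5 W/m

Resistance network (inner→outer):
  R'_aluminium = ln(0.163/0.142)/(2πk) = 0.1379/(2π·223) = 9.844×10^-5 m·K/W
  R'_aerogel blanket = ln(0.291/0.163)/(2πk) = 0.5796/(2π·0.0176) = 5.241 m·K/W
ΣR = 9.844×10^-5 + 5.241 = 5.241 m·K/W
Q' = ΔT/ΣR = (388 K − 280.79 K)/5.241 = 20.5 W/m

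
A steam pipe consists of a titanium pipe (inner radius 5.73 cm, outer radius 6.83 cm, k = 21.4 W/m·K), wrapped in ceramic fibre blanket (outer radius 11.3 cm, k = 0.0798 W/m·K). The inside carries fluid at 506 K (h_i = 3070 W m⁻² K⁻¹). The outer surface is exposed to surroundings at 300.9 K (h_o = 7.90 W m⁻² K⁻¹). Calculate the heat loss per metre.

Resistance network (inner→outer):
  R'_conv,in = 1/(2πr h) = 1/(2π·0.0573·3070) = 9.047×10^-4 m·K/W
  R'_titanium = ln(0.0683/0.0573)/(2πk) = 0.1756/(2π·21.4) = 0.001306 m·K/W
  R'_ceramic fibre blanket = ln(0.113/0.0683)/(2πk) = 0.5035/(2π·0.0798) = 1.004 m·K/W
  R'_conv,out = 1/(2πr h) = 1/(2π·0.113·7.90) = 0.1783 m·K/W
ΣR = 9.047×10^-4 + 0.001306 + 1.004 + 0.1783 = 1.185 m·K/W
Q' = ΔT/ΣR = (506 K − 300.9 K)/1.185 = 173 W/m

Q' = 173 W/m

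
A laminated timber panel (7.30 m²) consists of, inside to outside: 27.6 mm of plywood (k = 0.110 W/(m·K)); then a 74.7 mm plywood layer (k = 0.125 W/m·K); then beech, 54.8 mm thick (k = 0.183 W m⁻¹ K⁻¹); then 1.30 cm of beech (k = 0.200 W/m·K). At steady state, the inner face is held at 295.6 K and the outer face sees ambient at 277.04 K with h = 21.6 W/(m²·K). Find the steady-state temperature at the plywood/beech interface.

T = 283.1 K

Treat each layer as a resistance in series:
  R_plywood = L/(kA) = 0.0276/(0.110·7.30) = 0.03437 K/W
  R_plywood = L/(kA) = 0.0747/(0.125·7.30) = 0.08186 K/W
  R_beech = L/(kA) = 0.0548/(0.183·7.30) = 0.04102 K/W
  R_beech = L/(kA) = 0.0130/(0.200·7.30) = 0.008904 K/W
  R_conv,out = 1/(hA) = 1/(21.6·7.30) = 0.006342 K/W
ΣR = 0.03437 + 0.08186 + 0.04102 + 0.008904 + 0.006342 = 0.1725 K/W
Q = ΔT/ΣR = (295.6 K − 277.04 K)/0.1725 = 107.6 W
From the inner boundary to the plywood/beech interface, ΣR_partial = 0.1162 K/W.
T_interface = T_in − Q·ΣR_partial = 295.6 K − (107.6)(0.1162) = 283.1 K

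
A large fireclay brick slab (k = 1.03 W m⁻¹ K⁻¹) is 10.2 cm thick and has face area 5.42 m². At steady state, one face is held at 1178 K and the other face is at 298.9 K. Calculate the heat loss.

Q = 48.1 kW

Q = kA·ΔT/L = 1.03 × 5.42 × |1178 K − 298.9 K| / 0.102 = 48100 W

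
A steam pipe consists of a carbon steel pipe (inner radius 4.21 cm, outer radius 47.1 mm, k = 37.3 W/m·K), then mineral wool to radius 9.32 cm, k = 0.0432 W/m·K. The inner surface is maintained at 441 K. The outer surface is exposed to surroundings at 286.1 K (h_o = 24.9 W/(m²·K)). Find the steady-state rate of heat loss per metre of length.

Resistance network (inner→outer):
  R'_carbon steel = ln(0.0471/0.0421)/(2πk) = 0.1122/(2π·37.3) = 4.789×10^-4 m·K/W
  R'_mineral wool = ln(0.0932/0.0471)/(2πk) = 0.6825/(2π·0.0432) = 2.514 m·K/W
  R'_conv,out = 1/(2πr h) = 1/(2π·0.0932·24.9) = 0.06858 m·K/W
ΣR = 4.789×10^-4 + 2.514 + 0.06858 = 2.583 m·K/W
Q' = ΔT/ΣR = (441 K − 286.1 K)/2.583 = 60.0 W/m

Q' = 60.0 W/m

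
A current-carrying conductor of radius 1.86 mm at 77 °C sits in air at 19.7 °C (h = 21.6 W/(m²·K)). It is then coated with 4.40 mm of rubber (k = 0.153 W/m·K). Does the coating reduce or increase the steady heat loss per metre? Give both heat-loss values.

Critical radius for a cylinder: r_cr = k/h = 0.00708 m = 0.708 cm.
Outer radius after coating: r₂ = 0.00186 + 0.00440 = 0.00626 m.
Since r₁ < r_cr and r₂ ≤ r_cr, the coating moves toward the maximum at r_cr — heat loss rises.
Bare: R = 1/(2πr₁h) = 3.961 m·K/W; Q = 57.3/3.961 = 14.5 W/m.
Coated: R = R_cond + R_conv = 2.439 m·K/W; Q = 57.3/2.439 = 23.5 W/m.

increases: 14.5 → 23.5 W/m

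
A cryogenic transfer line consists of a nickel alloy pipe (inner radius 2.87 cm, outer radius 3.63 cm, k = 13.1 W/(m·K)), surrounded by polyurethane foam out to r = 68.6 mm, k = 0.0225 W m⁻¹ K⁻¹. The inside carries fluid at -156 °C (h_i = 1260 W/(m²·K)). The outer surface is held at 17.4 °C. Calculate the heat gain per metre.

Q' = 38.5 W/m

Series thermal resistances, inner to outer:
  R'_conv,in = 1/(2πr h) = 1/(2π·0.0287·1260) = 0.004401 m·K/W
  R'_nickel alloy = ln(0.0363/0.0287)/(2πk) = 0.2349/(2π·13.1) = 0.002854 m·K/W
  R'_polyurethane foam = ln(0.0686/0.0363)/(2πk) = 0.6365/(2π·0.0225) = 4.502 m·K/W
ΣR = 0.004401 + 0.002854 + 4.502 = 4.509 m·K/W
Q' = ΔT/ΣR = (-156 °C − 17.4 °C)/4.509 = -38.5 W/m
(Negative Q' ⇒ heat flows inward; heat gain = 38.5 W/m.)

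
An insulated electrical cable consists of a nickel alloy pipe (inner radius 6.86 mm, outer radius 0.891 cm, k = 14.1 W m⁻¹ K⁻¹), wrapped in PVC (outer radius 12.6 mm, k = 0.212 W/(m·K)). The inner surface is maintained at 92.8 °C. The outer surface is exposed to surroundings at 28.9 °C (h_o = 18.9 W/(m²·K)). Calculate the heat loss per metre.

Q' = 68.6 W/m

Treat each layer as a resistance in series:
  R'_nickel alloy = ln(0.00891/0.00686)/(2πk) = 0.2615/(2π·14.1) = 0.002951 m·K/W
  R'_PVC = ln(0.0126/0.00891)/(2πk) = 0.3465/(2π·0.212) = 0.2601 m·K/W
  R'_conv,out = 1/(2πr h) = 1/(2π·0.0126·18.9) = 0.6683 m·K/W
ΣR = 0.002951 + 0.2601 + 0.6683 = 0.9314 m·K/W
Q' = ΔT/ΣR = (92.8 °C − 28.9 °C)/0.9314 = 68.6 W/m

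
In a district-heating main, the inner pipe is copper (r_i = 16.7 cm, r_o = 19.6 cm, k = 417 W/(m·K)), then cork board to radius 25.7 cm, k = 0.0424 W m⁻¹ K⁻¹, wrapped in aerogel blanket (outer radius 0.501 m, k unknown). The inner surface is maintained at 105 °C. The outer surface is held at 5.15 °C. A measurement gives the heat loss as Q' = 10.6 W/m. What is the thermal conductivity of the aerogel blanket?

ΣR = ΔT/Q' = |105 − 5.15|/10.6 = 9.420 m·K/W
Known resistances:
  R'_copper = ln(0.196/0.167)/(2πk) = 0.1601/(2π·417) = 6.111×10^-5 m·K/W
  R'_cork board = ln(0.257/0.196)/(2πk) = 0.2710/(2π·0.0424) = 1.017 m·K/W
R_aerogel blanket = ΣR − ΣR_known = 9.420 − 1.017 = 8.403 m·K/W
ln(r₂/r₁)/(2πk) = 8.403 ⇒ k = 0.6675/(2π·8.403) = 0.0126 W/m·K

k = 0.0126 W/m·K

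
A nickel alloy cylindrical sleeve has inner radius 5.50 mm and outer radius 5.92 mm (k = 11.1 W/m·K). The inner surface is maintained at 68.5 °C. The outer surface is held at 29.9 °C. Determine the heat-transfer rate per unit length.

Q' = 2πk·ΔT/ln(r₂/r₁) = 2π × 11.1 × 38.6 / ln(0.00592/0.00550) = 36600 W/m

Q' = 36600 W/m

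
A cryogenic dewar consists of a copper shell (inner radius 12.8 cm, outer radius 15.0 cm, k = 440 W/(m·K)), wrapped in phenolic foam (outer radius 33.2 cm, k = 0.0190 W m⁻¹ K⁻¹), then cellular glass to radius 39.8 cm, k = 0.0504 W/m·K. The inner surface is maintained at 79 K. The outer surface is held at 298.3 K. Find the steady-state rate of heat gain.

Q = 13.6 W

Treat each layer as a resistance in series:
  R_copper = (1/0.128 − 1/0.150)/(4πk) = 1.146/(4π·440) = 2.072×10^-4 K/W
  R_phenolic foam = (1/0.150 − 1/0.332)/(4πk) = 3.655/(4π·0.0190) = 15.31 K/W
  R_cellular glass = (1/0.332 − 1/0.398)/(4πk) = 0.4995/(4π·0.0504) = 0.7886 K/W
ΣR = 2.072×10^-4 + 15.31 + 0.7886 = 16.10 K/W
Q = ΔT/ΣR = (79 K − 298.3 K)/16.10 = -13.6 W
(Negative Q ⇒ heat flows inward; heat gain = 13.6 W.)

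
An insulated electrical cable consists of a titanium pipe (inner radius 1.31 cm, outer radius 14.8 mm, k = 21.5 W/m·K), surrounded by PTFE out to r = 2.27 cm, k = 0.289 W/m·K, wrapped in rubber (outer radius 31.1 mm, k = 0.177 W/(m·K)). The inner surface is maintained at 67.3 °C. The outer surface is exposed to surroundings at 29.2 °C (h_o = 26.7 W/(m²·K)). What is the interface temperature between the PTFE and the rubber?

Series thermal resistances, inner to outer:
  R'_titanium = ln(0.0148/0.0131)/(2πk) = 0.1220/(2π·21.5) = 9.032×10^-4 m·K/W
  R'_PTFE = ln(0.0227/0.0148)/(2πk) = 0.4277/(2π·0.289) = 0.2356 m·K/W
  R'_rubber = ln(0.0311/0.0227)/(2πk) = 0.3148/(2π·0.177) = 0.2831 m·K/W
  R'_conv,out = 1/(2πr h) = 1/(2π·0.0311·26.7) = 0.1917 m·K/W
ΣR = 9.032×10^-4 + 0.2356 + 0.2831 + 0.1917 = 0.7113 m·K/W
Q' = ΔT/ΣR = (67.3 °C − 29.2 °C)/0.7113 = 53.56 W/m
From the inner boundary to the PTFE/rubber interface, ΣR_partial = 0.2365 m·K/W.
T_interface = T_in − Q'·ΣR_partial = 67.3 °C − (53.56)(0.2365) = 54.6 °C

T = 54.6 °C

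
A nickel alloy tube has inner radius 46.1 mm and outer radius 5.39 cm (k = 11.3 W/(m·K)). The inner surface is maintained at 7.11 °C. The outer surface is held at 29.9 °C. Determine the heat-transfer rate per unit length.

Q' = 10.4 kW/m

Q' = 2πk·ΔT/ln(r₂/r₁) = 2π × 11.3 × 22.79 / ln(0.0539/0.0461) = 10400 W/m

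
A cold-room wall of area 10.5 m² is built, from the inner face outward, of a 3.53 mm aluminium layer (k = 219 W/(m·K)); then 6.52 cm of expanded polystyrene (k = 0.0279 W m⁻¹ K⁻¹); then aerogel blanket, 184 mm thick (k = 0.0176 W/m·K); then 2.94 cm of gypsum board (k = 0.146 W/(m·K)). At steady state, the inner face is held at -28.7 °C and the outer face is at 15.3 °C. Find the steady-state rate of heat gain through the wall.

Series thermal resistances, inner to outer:
  R_aluminium = L/(kA) = 0.00353/(219·10.5) = 1.535×10^-6 K/W
  R_expanded polystyrene = L/(kA) = 0.0652/(0.0279·10.5) = 0.2226 K/W
  R_aerogel blanket = L/(kA) = 0.184/(0.0176·10.5) = 0.9957 K/W
  R_gypsum board = L/(kA) = 0.0294/(0.146·10.5) = 0.01918 K/W
ΣR = 1.535×10^-6 + 0.2226 + 0.9957 + 0.01918 = 1.237 K/W
Q = ΔT/ΣR = (-28.7 °C − 15.3 °C)/1.237 = -35.6 W
(Negative Q ⇒ heat flows inward; heat gain = 35.6 W.)

Q = 35.6 W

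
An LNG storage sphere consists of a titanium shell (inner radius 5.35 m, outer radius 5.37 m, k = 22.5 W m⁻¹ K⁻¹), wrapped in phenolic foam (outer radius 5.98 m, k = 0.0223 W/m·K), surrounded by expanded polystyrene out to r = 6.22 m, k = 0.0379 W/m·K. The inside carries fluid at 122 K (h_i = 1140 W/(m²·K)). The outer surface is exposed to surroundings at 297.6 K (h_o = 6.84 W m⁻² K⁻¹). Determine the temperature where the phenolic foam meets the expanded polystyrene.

T = 267.8 K

Resistance network (inner→outer):
  R_conv,in = 1/(4πr²h) = 1/(4π·5.35²·1140) = 2.439×10^-6 K/W
  R_titanium = (1/5.35 − 1/5.37)/(4πk) = 6.961×10^-4/(4π·22.5) = 2.462×10^-6 K/W
  R_phenolic foam = (1/5.37 − 1/5.98)/(4πk) = 0.01900/(4π·0.0223) = 0.06779 K/W
  R_expanded polystyrene = (1/5.98 − 1/6.22)/(4πk) = 0.006452/(4π·0.0379) = 0.01355 K/W
  R_conv,out = 1/(4πr²h) = 1/(4π·6.22²·6.84) = 3.007×10^-4 K/W
ΣR = 2.439×10^-6 + 2.462×10^-6 + 0.06779 + 0.01355 + 3.007×10^-4 = 0.08165 K/W
Q = ΔT/ΣR = (122 K − 297.6 K)/0.08165 = -2151 W
From the inner boundary to the phenolic foam/expanded polystyrene interface, ΣR_partial = 0.06779 K/W.
T_interface = T_in − Q·ΣR_partial = 122 K − (-2151)(0.06779) = 267.8 K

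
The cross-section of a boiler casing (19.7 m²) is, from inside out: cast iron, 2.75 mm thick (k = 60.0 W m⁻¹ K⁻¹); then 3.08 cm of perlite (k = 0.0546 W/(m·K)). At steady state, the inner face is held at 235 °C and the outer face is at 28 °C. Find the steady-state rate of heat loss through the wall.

Q = 7230 W

Series thermal resistances, inner to outer:
  R_cast iron = L/(kA) = 0.00275/(60.0·19.7) = 2.327×10^-6 K/W
  R_perlite = L/(kA) = 0.0308/(0.0546·19.7) = 0.02863 K/W
ΣR = 2.327×10^-6 + 0.02863 = 0.02863 K/W
Q = ΔT/ΣR = (235 °C − 28 °C)/0.02863 = 7230 W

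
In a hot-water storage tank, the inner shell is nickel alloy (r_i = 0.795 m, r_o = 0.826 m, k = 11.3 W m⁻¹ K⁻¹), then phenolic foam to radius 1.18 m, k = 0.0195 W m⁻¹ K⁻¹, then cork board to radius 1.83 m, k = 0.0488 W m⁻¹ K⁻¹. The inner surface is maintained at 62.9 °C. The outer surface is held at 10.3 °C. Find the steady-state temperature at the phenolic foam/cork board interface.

Treat each layer as a resistance in series:
  R_nickel alloy = (1/0.795 − 1/0.826)/(4πk) = 0.04721/(4π·11.3) = 3.324×10^-4 K/W
  R_phenolic foam = (1/0.826 − 1/1.18)/(4πk) = 0.3632/(4π·0.0195) = 1.482 K/W
  R_cork board = (1/1.18 − 1/1.83)/(4πk) = 0.3010/(4π·0.0488) = 0.4909 K/W
ΣR = 3.324×10^-4 + 1.482 + 0.4909 = 1.973 K/W
Q = ΔT/ΣR = (62.9 °C − 10.3 °C)/1.973 = 26.66 W
From the inner boundary to the phenolic foam/cork board interface, ΣR_partial = 1.482 K/W.
T_interface = T_in − Q·ΣR_partial = 62.9 °C − (26.66)(1.482) = 23.4 °C

T = 23.4 °C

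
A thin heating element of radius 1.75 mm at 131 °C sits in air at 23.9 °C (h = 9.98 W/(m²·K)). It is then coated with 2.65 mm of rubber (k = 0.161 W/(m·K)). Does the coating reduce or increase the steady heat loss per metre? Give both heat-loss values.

Critical radius for a cylinder: r_cr = k/h = 0.0161 m = 1.61 cm.
Outer radius after coating: r₂ = 0.00175 + 0.00265 = 0.00440 m.
Since r₁ < r_cr and r₂ ≤ r_cr, the coating moves toward the maximum at r_cr — heat loss rises.
Bare: R = 1/(2πr₁h) = 9.113 m·K/W; Q = 107.1/9.113 = 11.8 W/m.
Coated: R = R_cond + R_conv = 4.536 m·K/W; Q = 107.1/4.536 = 23.6 W/m.

increases: 11.8 → 23.6 W/m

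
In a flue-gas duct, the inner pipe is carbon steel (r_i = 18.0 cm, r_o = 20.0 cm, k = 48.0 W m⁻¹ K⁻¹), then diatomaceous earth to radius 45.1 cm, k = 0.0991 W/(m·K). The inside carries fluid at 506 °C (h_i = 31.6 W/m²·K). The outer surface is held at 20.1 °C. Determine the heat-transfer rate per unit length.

Q' = 364 W/m

Treat each layer as a resistance in series:
  R'_conv,in = 1/(2πr h) = 1/(2π·0.180·31.6) = 0.02798 m·K/W
  R'_carbon steel = ln(0.200/0.180)/(2πk) = 0.1054/(2π·48.0) = 3.493×10^-4 m·K/W
  R'_diatomaceous earth = ln(0.451/0.200)/(2πk) = 0.8131/(2π·0.0991) = 1.306 m·K/W
ΣR = 0.02798 + 3.493×10^-4 + 1.306 = 1.334 m·K/W
Q' = ΔT/ΣR = (506 °C − 20.1 °C)/1.334 = 364 W/m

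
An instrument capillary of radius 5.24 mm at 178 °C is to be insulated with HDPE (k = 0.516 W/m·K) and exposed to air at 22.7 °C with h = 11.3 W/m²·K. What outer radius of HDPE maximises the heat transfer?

r_cr = 4.57 cm

For a cylinder, r_cr = k_ins/h = 0.516/11.3 = 0.0457 m = 4.57 cm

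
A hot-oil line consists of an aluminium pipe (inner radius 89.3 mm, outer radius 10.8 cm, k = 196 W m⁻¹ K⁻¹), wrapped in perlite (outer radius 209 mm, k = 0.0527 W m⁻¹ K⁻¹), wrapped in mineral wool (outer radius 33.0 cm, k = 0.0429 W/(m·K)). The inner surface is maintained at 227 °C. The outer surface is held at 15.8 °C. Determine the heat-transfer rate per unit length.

Resistance network (inner→outer):
  R'_aluminium = ln(0.108/0.0893)/(2πk) = 0.1901/(2π·196) = 1.544×10^-4 m·K/W
  R'_perlite = ln(0.209/0.108)/(2πk) = 0.6602/(2π·0.0527) = 1.994 m·K/W
  R'_mineral wool = ln(0.330/0.209)/(2πk) = 0.4568/(2π·0.0429) = 1.695 m·K/W
ΣR = 1.544×10^-4 + 1.994 + 1.695 = 3.689 m·K/W
Q' = ΔT/ΣR = (227 °C − 15.8 °C)/3.689 = 57.3 W/m

Q' = 57.3 W/m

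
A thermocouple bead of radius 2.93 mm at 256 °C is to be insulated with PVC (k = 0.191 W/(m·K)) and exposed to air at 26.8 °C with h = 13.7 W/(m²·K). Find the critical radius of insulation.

r_cr = 2.79 cm

For a sphere, r_cr = 2k_ins/h = 2·0.191/13.7 = 0.0279 m = 2.79 cm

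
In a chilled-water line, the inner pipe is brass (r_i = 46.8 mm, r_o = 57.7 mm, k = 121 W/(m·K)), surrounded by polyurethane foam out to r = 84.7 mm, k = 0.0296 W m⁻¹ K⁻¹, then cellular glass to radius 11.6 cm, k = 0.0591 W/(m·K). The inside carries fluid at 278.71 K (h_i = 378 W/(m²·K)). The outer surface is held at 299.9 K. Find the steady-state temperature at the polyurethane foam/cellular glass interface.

T = 293.8 K

Treat each layer as a resistance in series:
  R'_conv,in = 1/(2πr h) = 1/(2π·0.0468·378) = 0.008997 m·K/W
  R'_brass = ln(0.0577/0.0468)/(2πk) = 0.2094/(2π·121) = 2.754×10^-4 m·K/W
  R'_polyurethane foam = ln(0.0847/0.0577)/(2πk) = 0.3839/(2π·0.0296) = 2.064 m·K/W
  R'_cellular glass = ln(0.116/0.0847)/(2πk) = 0.3145/(2π·0.0591) = 0.8469 m·K/W
ΣR = 0.008997 + 2.754×10^-4 + 2.064 + 0.8469 = 2.920 m·K/W
Q' = ΔT/ΣR = (278.71 K − 299.9 K)/2.920 = -7.257 W/m
From the inner boundary to the polyurethane foam/cellular glass interface, ΣR_partial = 2.073 m·K/W.
T_interface = T_in − Q'·ΣR_partial = 278.71 K − (-7.257)(2.073) = 293.8 K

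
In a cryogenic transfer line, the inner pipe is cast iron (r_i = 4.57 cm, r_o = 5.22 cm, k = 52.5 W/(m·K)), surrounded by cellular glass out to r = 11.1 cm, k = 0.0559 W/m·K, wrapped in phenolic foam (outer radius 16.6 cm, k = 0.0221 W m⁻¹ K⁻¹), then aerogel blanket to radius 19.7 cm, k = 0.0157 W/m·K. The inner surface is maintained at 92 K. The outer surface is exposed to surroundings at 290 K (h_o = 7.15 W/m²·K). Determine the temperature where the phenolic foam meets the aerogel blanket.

T = 236.9 K

Treat each layer as a resistance in series:
  R'_cast iron = ln(0.0522/0.0457)/(2πk) = 0.1330/(2π·52.5) = 4.031×10^-4 m·K/W
  R'_cellular glass = ln(0.111/0.0522)/(2πk) = 0.7544/(2π·0.0559) = 2.148 m·K/W
  R'_phenolic foam = ln(0.166/0.111)/(2πk) = 0.4025/(2π·0.0221) = 2.898 m·K/W
  R'_aerogel blanket = ln(0.197/0.166)/(2πk) = 0.1712/(2π·0.0157) = 1.736 m·K/W
  R'_conv,out = 1/(2πr h) = 1/(2π·0.197·7.15) = 0.1130 m·K/W
ΣR = 4.031×10^-4 + 2.148 + 2.898 + 1.736 + 0.1130 = 6.895 m·K/W
Q' = ΔT/ΣR = (92 K − 290 K)/6.895 = -28.72 W/m
From the inner boundary to the phenolic foam/aerogel blanket interface, ΣR_partial = 5.046 m·K/W.
T_interface = T_in − Q'·ΣR_partial = 92 K − (-28.72)(5.046) = 236.9 K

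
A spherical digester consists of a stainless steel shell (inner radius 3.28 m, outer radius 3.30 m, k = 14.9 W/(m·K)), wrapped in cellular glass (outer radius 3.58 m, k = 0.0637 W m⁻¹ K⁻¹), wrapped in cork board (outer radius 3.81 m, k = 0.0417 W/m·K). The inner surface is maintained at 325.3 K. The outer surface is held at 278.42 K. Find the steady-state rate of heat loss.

Treat each layer as a resistance in series:
  R_stainless steel = (1/3.28 − 1/3.30)/(4πk) = 0.001848/(4π·14.9) = 9.868×10^-6 K/W
  R_cellular glass = (1/3.30 − 1/3.58)/(4πk) = 0.02370/(4π·0.0637) = 0.02961 K/W
  R_cork board = (1/3.58 − 1/3.81)/(4πk) = 0.01686/(4π·0.0417) = 0.03218 K/W
ΣR = 9.868×10^-6 + 0.02961 + 0.03218 = 0.06180 K/W
Q = ΔT/ΣR = (325.3 K − 278.42 K)/0.06180 = 759 W

Q = 759 W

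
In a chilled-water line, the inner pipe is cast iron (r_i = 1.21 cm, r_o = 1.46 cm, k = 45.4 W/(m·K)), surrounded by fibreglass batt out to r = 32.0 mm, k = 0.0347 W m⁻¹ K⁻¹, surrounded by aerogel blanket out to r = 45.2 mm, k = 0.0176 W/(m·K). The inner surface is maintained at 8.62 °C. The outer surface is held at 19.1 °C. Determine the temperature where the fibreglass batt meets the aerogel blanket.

T = 14.2 °C

Resistance network (inner→outer):
  R'_cast iron = ln(0.0146/0.0121)/(2πk) = 0.1878/(2π·45.4) = 6.584×10^-4 m·K/W
  R'_fibreglass batt = ln(0.0320/0.0146)/(2πk) = 0.7847/(2π·0.0347) = 3.599 m·K/W
  R'_aerogel blanket = ln(0.0452/0.0320)/(2πk) = 0.3454/(2π·0.0176) = 3.123 m·K/W
ΣR = 6.584×10^-4 + 3.599 + 3.123 = 6.723 m·K/W
Q' = ΔT/ΣR = (8.62 °C − 19.1 °C)/6.723 = -1.559 W/m
From the inner boundary to the fibreglass batt/aerogel blanket interface, ΣR_partial = 3.600 m·K/W.
T_interface = T_in − Q'·ΣR_partial = 8.62 °C − (-1.559)(3.600) = 14.2 °C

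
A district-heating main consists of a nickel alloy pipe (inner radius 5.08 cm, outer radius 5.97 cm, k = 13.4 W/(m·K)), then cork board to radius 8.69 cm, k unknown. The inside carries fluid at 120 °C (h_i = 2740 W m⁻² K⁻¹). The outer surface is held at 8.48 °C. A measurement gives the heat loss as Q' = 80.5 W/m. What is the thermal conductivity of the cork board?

ΣR = ΔT/Q' = |120 − 8.48|/80.5 = 1.385 m·K/W
Known resistances:
  R'_conv,in = 1/(2πr h) = 1/(2π·0.0508·2740) = 0.001143 m·K/W
  R'_nickel alloy = ln(0.0597/0.0508)/(2πk) = 0.1614/(2π·13.4) = 0.001917 m·K/W
R_cork board = ΣR − ΣR_known = 1.385 − 0.003060 = 1.382 m·K/W
ln(r₂/r₁)/(2πk) = 1.382 ⇒ k = 0.3754/(2π·1.382) = 0.0432 W/m·K

k = 0.0432 W/m·K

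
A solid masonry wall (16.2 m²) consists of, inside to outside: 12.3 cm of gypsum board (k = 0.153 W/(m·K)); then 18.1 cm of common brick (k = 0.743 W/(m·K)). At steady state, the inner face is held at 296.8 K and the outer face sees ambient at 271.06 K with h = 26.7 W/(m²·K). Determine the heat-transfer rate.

Series thermal resistances, inner to outer:
  R_gypsum board = L/(kA) = 0.123/(0.153·16.2) = 0.04962 K/W
  R_common brick = L/(kA) = 0.181/(0.743·16.2) = 0.01504 K/W
  R_conv,out = 1/(hA) = 1/(26.7·16.2) = 0.002312 K/W
ΣR = 0.04962 + 0.01504 + 0.002312 = 0.06697 K/W
Q = ΔT/ΣR = (296.8 K − 271.06 K)/0.06697 = 384 W

Q = 384 W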